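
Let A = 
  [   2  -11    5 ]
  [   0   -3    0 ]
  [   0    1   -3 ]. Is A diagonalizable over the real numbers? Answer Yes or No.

No

Characteristic polynomial: p(s) = s^3 + 4s^2 - 3s - 18 = (s - 2)(s + 3)^2.
s = -3 has algebraic multiplicity 2; rank(A + 3I) = 2, so geometric multiplicity = 1.
Geometric multiplicity < algebraic multiplicity, so A is not diagonalizable.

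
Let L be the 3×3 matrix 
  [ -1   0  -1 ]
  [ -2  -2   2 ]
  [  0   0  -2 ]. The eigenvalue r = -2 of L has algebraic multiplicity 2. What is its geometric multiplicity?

2

L + 2I = [[1, 0, -1], [-2, 0, 2], [0, 0, 0]].
This matrix has rank 1, so its null space has dimension 3 − 1 = 2.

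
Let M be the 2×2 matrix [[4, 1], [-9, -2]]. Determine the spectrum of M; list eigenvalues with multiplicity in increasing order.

1, 1

Characteristic polynomial: p(λ) = λ^2 - 2λ + 1 = (λ - 1)^2.
Roots (with multiplicity): 1, 1.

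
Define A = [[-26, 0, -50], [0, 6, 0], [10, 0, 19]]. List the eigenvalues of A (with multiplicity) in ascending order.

-6, -1, 6

Characteristic polynomial: p(t) = t^3 + t^2 - 36t - 36 = (t - 6)(t + 1)(t + 6).
Roots (with multiplicity): -6, -1, 6.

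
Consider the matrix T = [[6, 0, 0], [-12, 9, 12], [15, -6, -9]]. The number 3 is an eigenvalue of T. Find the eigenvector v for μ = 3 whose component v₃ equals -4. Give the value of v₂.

8

T − 3I = [[3, 0, 0], [-12, 6, 12], [15, -6, -12]].
Solving (T − 3I)v = 0 gives the eigenspace spanned by (0, 8, -4).
With v₃ = -4, v = (0, 8, -4), so v₂ = 8.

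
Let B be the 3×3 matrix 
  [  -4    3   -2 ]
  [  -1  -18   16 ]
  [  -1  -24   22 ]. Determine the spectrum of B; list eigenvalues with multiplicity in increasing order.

-3, -3, 6

Characteristic polynomial: p(μ) = μ^3 - 27μ - 54 = (μ - 6)(μ + 3)^2.
Roots (with multiplicity): -3, -3, 6.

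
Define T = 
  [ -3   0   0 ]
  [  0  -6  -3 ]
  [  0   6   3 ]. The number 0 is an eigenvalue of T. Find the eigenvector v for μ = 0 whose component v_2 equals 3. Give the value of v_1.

0

T = [[-3, 0, 0], [0, -6, -3], [0, 6, 3]].
Solving (T)v = 0 gives the eigenspace spanned by (0, 3, -6).
With v_2 = 3, v = (0, 3, -6), so v_1 = 0.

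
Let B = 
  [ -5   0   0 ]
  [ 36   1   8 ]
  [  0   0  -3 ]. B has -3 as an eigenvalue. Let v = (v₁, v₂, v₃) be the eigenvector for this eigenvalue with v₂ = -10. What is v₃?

5

B + 3I = [[-2, 0, 0], [36, 4, 8], [0, 0, 0]].
Solving (B + 3I)v = 0 gives the eigenspace spanned by (0, -10, 5).
With v₂ = -10, v = (0, -10, 5), so v₃ = 5.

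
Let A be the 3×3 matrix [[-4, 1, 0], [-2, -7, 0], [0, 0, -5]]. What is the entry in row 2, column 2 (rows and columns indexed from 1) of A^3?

Characteristic polynomial: μ^3 + 16μ^2 + 85μ + 150 = (μ + 5)^2(μ + 6), so the eigenvalues are -6, -5, -5.
μ=-5: eigenvector (1, -1, 1).
μ=-6: eigenvector (-1, 2, 0).
μ=-5: eigenvector (0, 0, 1).
P = [[1, -1, 0], [-1, 2, 0], [1, 0, 1]], D = diag(-5, -6, -5), P⁻¹ = [[2, 1, 0], [1, 1, 0], [-2, -1, 1]].
A³ = P·diag(-125, -216, -125)·P⁻¹ = [[-34, 91, 0], [-182, -307, 0], [0, 0, -125]].
The requested entry is -307.

-307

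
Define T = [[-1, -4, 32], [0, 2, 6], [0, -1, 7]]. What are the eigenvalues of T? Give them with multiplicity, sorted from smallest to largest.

Characteristic polynomial: p(r) = r^3 - 8r^2 + 11r + 20 = (r - 5)(r - 4)(r + 1).
Roots (with multiplicity): -1, 4, 5.

-1, 4, 5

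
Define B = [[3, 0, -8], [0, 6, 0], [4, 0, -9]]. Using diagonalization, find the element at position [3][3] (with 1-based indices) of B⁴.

1249

Characteristic polynomial: r^3 - 31r - 30 = (r - 6)(r + 1)(r + 5), so the eigenvalues are -5, -1, 6.
r=-1: eigenvector (2, 0, 1).
r=-5: eigenvector (1, 0, 1).
r=6: eigenvector (0, 1, 0).
P = [[2, 1, 0], [0, 0, 1], [1, 1, 0]], D = diag(-1, -5, 6), P⁻¹ = [[1, 0, -1], [-1, 0, 2], [0, 1, 0]].
B⁴ = P·diag(1, 625, 1296)·P⁻¹ = [[-623, 0, 1248], [0, 1296, 0], [-624, 0, 1249]].
The requested entry is 1249.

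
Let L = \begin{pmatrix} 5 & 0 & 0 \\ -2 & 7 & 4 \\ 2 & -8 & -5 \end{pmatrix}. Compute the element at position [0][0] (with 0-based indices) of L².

Characteristic polynomial: λ^3 - 7λ^2 + 7λ + 15 = (λ - 5)(λ - 3)(λ + 1), so the eigenvalues are -1, 3, 5.
λ=5: eigenvector (1, -1, 1).
λ=3: eigenvector (0, 1, -1).
λ=-1: eigenvector (0, 1, -2).
P = [[1, 0, 0], [-1, 1, 1], [1, -1, -2]], D = diag(5, 3, -1), P⁻¹ = [[1, 0, 0], [1, 2, 1], [0, -1, -1]].
L² = P·diag(25, 9, 1)·P⁻¹ = [[25, 0, 0], [-16, 17, 8], [16, -16, -7]].
The requested entry is 25.

25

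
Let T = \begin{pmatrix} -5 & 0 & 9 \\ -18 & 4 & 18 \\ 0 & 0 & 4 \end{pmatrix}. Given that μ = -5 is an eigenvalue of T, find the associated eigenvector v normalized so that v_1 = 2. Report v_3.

0

T + 5I = [[0, 0, 9], [-18, 9, 18], [0, 0, 9]].
Solving (T + 5I)v = 0 gives the eigenspace spanned by (2, 4, 0).
With v_1 = 2, v = (2, 4, 0), so v_3 = 0.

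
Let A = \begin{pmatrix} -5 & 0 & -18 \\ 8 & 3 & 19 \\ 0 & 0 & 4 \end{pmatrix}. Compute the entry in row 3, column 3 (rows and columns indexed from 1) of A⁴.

256

Characteristic polynomial: s^3 - 2s^2 - 23s + 60 = (s - 4)(s - 3)(s + 5), so the eigenvalues are -5, 3, 4.
s=4: eigenvector (-2, 3, 1).
s=3: eigenvector (0, 1, 0).
s=-5: eigenvector (1, -1, 0).
P = [[-2, 0, 1], [3, 1, -1], [1, 0, 0]], D = diag(4, 3, -5), P⁻¹ = [[0, 0, 1], [1, 1, -1], [1, 0, 2]].
A⁴ = P·diag(256, 81, 625)·P⁻¹ = [[625, 0, 738], [-544, 81, -563], [0, 0, 256]].
The requested entry is 256.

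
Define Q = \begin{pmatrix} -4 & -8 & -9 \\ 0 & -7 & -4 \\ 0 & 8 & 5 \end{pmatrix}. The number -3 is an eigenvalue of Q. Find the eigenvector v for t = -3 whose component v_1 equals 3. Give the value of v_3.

Q + 3I = [[-1, -8, -9], [0, -4, -4], [0, 8, 8]].
Solving (Q + 3I)v = 0 gives the eigenspace spanned by (3, 3, -3).
With v_1 = 3, v = (3, 3, -3), so v_3 = -3.

-3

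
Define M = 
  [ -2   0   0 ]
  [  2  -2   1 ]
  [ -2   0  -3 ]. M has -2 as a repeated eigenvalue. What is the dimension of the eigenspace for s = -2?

M + 2I = [[0, 0, 0], [2, 0, 1], [-2, 0, -1]].
This matrix has rank 1, so its null space has dimension 3 − 1 = 2.

2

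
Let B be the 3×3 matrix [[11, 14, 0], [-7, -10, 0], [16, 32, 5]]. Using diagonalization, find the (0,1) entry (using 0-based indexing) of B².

14

Characteristic polynomial: μ^3 - 6μ^2 - 7μ + 60 = (μ - 5)(μ - 4)(μ + 3), so the eigenvalues are -3, 4, 5.
μ=4: eigenvector (2, -1, 0).
μ=-3: eigenvector (-1, 1, -2).
μ=5: eigenvector (0, 0, 1).
P = [[2, -1, 0], [-1, 1, 0], [0, -2, 1]], D = diag(4, -3, 5), P⁻¹ = [[1, 1, 0], [1, 2, 0], [2, 4, 1]].
B² = P·diag(16, 9, 25)·P⁻¹ = [[23, 14, 0], [-7, 2, 0], [32, 64, 25]].
The requested entry is 14.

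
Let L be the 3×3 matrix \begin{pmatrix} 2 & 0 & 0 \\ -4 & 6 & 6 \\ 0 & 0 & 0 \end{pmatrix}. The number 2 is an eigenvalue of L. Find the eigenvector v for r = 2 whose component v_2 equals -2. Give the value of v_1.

-2

L − 2I = [[0, 0, 0], [-4, 4, 6], [0, 0, -2]].
Solving (L − 2I)v = 0 gives the eigenspace spanned by (-2, -2, 0).
With v_2 = -2, v = (-2, -2, 0), so v_1 = -2.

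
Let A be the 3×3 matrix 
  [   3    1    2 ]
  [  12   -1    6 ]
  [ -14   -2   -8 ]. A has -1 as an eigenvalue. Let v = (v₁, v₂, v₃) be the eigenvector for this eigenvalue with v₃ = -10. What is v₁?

5

A + 1I = [[4, 1, 2], [12, 0, 6], [-14, -2, -7]].
Solving (A + 1I)v = 0 gives the eigenspace spanned by (5, 0, -10).
With v₃ = -10, v = (5, 0, -10), so v₁ = 5.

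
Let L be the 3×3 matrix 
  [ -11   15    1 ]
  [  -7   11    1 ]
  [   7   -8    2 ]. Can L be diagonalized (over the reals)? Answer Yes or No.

No

Characteristic polynomial: p(t) = t^3 - 2t^2 - 15t + 36 = (t - 3)^2(t + 4).
t = 3 has algebraic multiplicity 2; rank(L − 3I) = 2, so geometric multiplicity = 1.
Geometric multiplicity < algebraic multiplicity, so L is not diagonalizable.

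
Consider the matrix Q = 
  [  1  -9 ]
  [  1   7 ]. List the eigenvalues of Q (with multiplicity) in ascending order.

Characteristic polynomial: p(r) = r^2 - 8r + 16 = (r - 4)^2.
Roots (with multiplicity): 4, 4.

4, 4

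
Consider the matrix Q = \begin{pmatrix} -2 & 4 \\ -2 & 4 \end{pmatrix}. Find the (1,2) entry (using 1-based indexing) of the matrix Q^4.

Characteristic polynomial: λ^2 - 2λ = λ(λ - 2), so the eigenvalues are 0, 2.
λ=2: eigenvector (1, 1).
λ=0: eigenvector (-2, -1).
P = [[1, -2], [1, -1]], D = diag(2, 0), P⁻¹ = [[-1, 2], [-1, 1]].
Q⁴ = P·diag(16, 0)·P⁻¹ = [[-16, 32], [-16, 32]].
The requested entry is 32.

32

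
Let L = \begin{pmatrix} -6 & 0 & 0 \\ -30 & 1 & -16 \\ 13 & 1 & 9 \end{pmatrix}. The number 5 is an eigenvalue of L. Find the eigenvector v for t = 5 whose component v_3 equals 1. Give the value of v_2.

L − 5I = [[-11, 0, 0], [-30, -4, -16], [13, 1, 4]].
Solving (L − 5I)v = 0 gives the eigenspace spanned by (0, -4, 1).
With v_3 = 1, v = (0, -4, 1), so v_2 = -4.

-4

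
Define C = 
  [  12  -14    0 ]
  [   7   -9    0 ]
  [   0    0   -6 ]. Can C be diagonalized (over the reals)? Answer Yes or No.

Characteristic polynomial: p(r) = r^3 + 3r^2 - 28r - 60 = (r - 5)(r + 2)(r + 6).
All 3 eigenvalues are distinct, so C is diagonalizable.

Yes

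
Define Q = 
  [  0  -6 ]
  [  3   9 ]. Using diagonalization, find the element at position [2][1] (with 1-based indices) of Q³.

189

Characteristic polynomial: s^2 - 9s + 18 = (s - 6)(s - 3), so the eigenvalues are 3, 6.
s=6: eigenvector (1, -1).
s=3: eigenvector (2, -1).
P = [[1, 2], [-1, -1]], D = diag(6, 3), P⁻¹ = [[-1, -2], [1, 1]].
Q³ = P·diag(216, 27)·P⁻¹ = [[-162, -378], [189, 405]].
The requested entry is 189.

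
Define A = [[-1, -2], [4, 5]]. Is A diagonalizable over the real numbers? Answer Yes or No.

Yes

Characteristic polynomial: p(t) = t^2 - 4t + 3 = (t - 3)(t - 1).
All 2 eigenvalues are distinct, so A is diagonalizable.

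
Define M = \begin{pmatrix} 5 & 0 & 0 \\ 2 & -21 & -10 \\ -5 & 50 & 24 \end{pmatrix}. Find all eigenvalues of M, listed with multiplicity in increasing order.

-1, 4, 5

Characteristic polynomial: p(s) = s^3 - 8s^2 + 11s + 20 = (s - 5)(s - 4)(s + 1).
Roots (with multiplicity): -1, 4, 5.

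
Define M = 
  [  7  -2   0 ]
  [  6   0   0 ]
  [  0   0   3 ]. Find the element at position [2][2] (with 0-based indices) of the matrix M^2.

Characteristic polynomial: λ^3 - 10λ^2 + 33λ - 36 = (λ - 4)(λ - 3)^2, so the eigenvalues are 3, 3, 4.
λ=3: eigenvector (1, 2, 1).
λ=4: eigenvector (-2, -3, 0).
λ=3: eigenvector (0, 0, 1).
P = [[1, -2, 0], [2, -3, 0], [1, 0, 1]], D = diag(3, 4, 3), P⁻¹ = [[-3, 2, 0], [-2, 1, 0], [3, -2, 1]].
M² = P·diag(9, 16, 9)·P⁻¹ = [[37, -14, 0], [42, -12, 0], [0, 0, 9]].
The requested entry is 9.

9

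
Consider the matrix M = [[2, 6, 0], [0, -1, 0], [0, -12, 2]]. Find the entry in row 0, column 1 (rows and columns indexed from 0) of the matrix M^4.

30

Characteristic polynomial: μ^3 - 3μ^2 + 4 = (μ - 2)^2(μ + 1), so the eigenvalues are -1, 2, 2.
μ=2: eigenvector (1, 0, -2).
μ=-1: eigenvector (-2, 1, 4).
μ=2: eigenvector (0, 0, 1).
P = [[1, -2, 0], [0, 1, 0], [-2, 4, 1]], D = diag(2, -1, 2), P⁻¹ = [[1, 2, 0], [0, 1, 0], [2, 0, 1]].
M⁴ = P·diag(16, 1, 16)·P⁻¹ = [[16, 30, 0], [0, 1, 0], [0, -60, 16]].
The requested entry is 30.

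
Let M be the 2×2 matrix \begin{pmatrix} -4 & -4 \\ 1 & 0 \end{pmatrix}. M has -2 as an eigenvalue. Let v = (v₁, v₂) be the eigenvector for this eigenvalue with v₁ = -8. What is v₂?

M + 2I = [[-2, -4], [1, 2]].
Solving (M + 2I)v = 0 gives the eigenspace spanned by (-8, 4).
With v₁ = -8, v = (-8, 4), so v₂ = 4.

4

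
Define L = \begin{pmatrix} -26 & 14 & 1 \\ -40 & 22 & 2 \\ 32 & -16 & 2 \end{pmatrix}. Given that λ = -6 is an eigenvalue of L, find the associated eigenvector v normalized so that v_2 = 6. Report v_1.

4

L + 6I = [[-20, 14, 1], [-40, 28, 2], [32, -16, 8]].
Solving (L + 6I)v = 0 gives the eigenspace spanned by (4, 6, -4).
With v_2 = 6, v = (4, 6, -4), so v_1 = 4.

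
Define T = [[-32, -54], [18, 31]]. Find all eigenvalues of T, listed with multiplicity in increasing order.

-5, 4

Characteristic polynomial: p(s) = s^2 + s - 20 = (s - 4)(s + 5).
Roots (with multiplicity): -5, 4.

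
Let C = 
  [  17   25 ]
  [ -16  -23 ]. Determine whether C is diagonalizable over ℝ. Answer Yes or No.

Characteristic polynomial: p(s) = s^2 + 6s + 9 = (s + 3)^2.
s = -3 has algebraic multiplicity 2; rank(C + 3I) = 1, so geometric multiplicity = 1.
Geometric multiplicity < algebraic multiplicity, so C is not diagonalizable.

No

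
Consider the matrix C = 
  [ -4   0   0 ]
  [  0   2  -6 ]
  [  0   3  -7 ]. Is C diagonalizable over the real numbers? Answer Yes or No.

Characteristic polynomial: p(r) = r^3 + 9r^2 + 24r + 16 = (r + 1)(r + 4)^2.
r = -4 has algebraic multiplicity 2; rank(C + 4I) = 1, so geometric multiplicity = 2.
Every eigenvalue has geometric = algebraic multiplicity, so C is diagonalizable.

Yes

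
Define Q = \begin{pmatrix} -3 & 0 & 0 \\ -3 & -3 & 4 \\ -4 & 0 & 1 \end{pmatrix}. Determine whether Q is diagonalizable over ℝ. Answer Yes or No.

No

Characteristic polynomial: p(t) = t^3 + 5t^2 + 3t - 9 = (t - 1)(t + 3)^2.
t = -3 has algebraic multiplicity 2; rank(Q + 3I) = 2, so geometric multiplicity = 1.
Geometric multiplicity < algebraic multiplicity, so Q is not diagonalizable.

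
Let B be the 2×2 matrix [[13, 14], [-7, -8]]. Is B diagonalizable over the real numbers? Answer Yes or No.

Yes

Characteristic polynomial: p(t) = t^2 - 5t - 6 = (t - 6)(t + 1).
All 2 eigenvalues are distinct, so B is diagonalizable.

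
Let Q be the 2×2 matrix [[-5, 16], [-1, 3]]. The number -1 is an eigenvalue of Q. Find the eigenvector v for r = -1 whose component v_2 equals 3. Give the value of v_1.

12

Q + 1I = [[-4, 16], [-1, 4]].
Solving (Q + 1I)v = 0 gives the eigenspace spanned by (12, 3).
With v_2 = 3, v = (12, 3), so v_1 = 12.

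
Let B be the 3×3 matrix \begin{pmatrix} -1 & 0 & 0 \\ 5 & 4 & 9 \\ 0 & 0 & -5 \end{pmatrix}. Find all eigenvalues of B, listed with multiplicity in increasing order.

Characteristic polynomial: p(t) = t^3 + 2t^2 - 19t - 20 = (t - 4)(t + 1)(t + 5).
Roots (with multiplicity): -5, -1, 4.

-5, -1, 4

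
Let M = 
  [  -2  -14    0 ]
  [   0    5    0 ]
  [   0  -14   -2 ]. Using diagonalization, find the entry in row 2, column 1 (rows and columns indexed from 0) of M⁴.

-1218

Characteristic polynomial: t^3 - t^2 - 16t - 20 = (t - 5)(t + 2)^2, so the eigenvalues are -2, -2, 5.
t=-2: eigenvector (1, 0, 1).
t=5: eigenvector (-2, 1, -2).
t=-2: eigenvector (0, 0, 1).
P = [[1, -2, 0], [0, 1, 0], [1, -2, 1]], D = diag(-2, 5, -2), P⁻¹ = [[1, 2, 0], [0, 1, 0], [-1, 0, 1]].
M⁴ = P·diag(16, 625, 16)·P⁻¹ = [[16, -1218, 0], [0, 625, 0], [0, -1218, 16]].
The requested entry is -1218.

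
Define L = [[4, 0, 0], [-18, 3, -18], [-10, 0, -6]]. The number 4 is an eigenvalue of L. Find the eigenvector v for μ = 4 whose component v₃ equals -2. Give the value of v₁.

L − 4I = [[0, 0, 0], [-18, -1, -18], [-10, 0, -10]].
Solving (L − 4I)v = 0 gives the eigenspace spanned by (2, 0, -2).
With v₃ = -2, v = (2, 0, -2), so v₁ = 2.

2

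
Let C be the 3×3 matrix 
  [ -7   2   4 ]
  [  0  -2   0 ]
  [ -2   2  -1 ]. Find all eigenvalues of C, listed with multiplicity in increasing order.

-5, -3, -2

Characteristic polynomial: p(μ) = μ^3 + 10μ^2 + 31μ + 30 = (μ + 2)(μ + 3)(μ + 5).
Roots (with multiplicity): -5, -3, -2.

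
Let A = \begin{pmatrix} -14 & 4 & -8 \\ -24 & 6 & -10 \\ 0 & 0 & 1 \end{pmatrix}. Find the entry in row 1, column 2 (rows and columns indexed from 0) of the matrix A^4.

Characteristic polynomial: λ^3 + 7λ^2 + 4λ - 12 = (λ - 1)(λ + 2)(λ + 6), so the eigenvalues are -6, -2, 1.
λ=-6: eigenvector (1, 2, 0).
λ=1: eigenvector (0, 2, 1).
λ=-2: eigenvector (1, 3, 0).
P = [[1, 0, 1], [2, 2, 3], [0, 1, 0]], D = diag(-6, 1, -2), P⁻¹ = [[3, -1, 2], [0, 0, 1], [-2, 1, -2]].
A⁴ = P·diag(1296, 1, 16)·P⁻¹ = [[3856, -1280, 2560], [7680, -2544, 5090], [0, 0, 1]].
The requested entry is 5090.

5090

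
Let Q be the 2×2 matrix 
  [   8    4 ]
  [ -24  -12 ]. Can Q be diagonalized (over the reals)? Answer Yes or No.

Yes

Characteristic polynomial: p(t) = t^2 + 4t = t(t + 4).
All 2 eigenvalues are distinct, so Q is diagonalizable.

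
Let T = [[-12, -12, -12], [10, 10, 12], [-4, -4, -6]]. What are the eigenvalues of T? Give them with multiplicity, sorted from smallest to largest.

Characteristic polynomial: p(s) = s^3 + 8s^2 + 12s = s(s + 2)(s + 6).
Roots (with multiplicity): -6, -2, 0.

-6, -2, 0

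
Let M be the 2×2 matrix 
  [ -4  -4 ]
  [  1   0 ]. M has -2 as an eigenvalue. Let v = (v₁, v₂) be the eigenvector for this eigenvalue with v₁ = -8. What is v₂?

4

M + 2I = [[-2, -4], [1, 2]].
Solving (M + 2I)v = 0 gives the eigenspace spanned by (-8, 4).
With v₁ = -8, v = (-8, 4), so v₂ = 4.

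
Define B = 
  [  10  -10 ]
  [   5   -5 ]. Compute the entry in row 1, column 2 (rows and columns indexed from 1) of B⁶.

-31250

Characteristic polynomial: t^2 - 5t = t(t - 5), so the eigenvalues are 0, 5.
t=0: eigenvector (1, 1).
t=5: eigenvector (2, 1).
P = [[1, 2], [1, 1]], D = diag(0, 5), P⁻¹ = [[-1, 2], [1, -1]].
B⁶ = P·diag(0, 15625)·P⁻¹ = [[31250, -31250], [15625, -15625]].
The requested entry is -31250.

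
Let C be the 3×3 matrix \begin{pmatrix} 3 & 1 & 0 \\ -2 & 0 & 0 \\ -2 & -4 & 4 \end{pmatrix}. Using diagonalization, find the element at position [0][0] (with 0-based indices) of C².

7

Characteristic polynomial: t^3 - 7t^2 + 14t - 8 = (t - 4)(t - 2)(t - 1), so the eigenvalues are 1, 2, 4.
t=1: eigenvector (-1, 2, 2).
t=2: eigenvector (-1, 1, 1).
t=4: eigenvector (0, 0, 1).
P = [[-1, -1, 0], [2, 1, 0], [2, 1, 1]], D = diag(1, 2, 4), P⁻¹ = [[1, 1, 0], [-2, -1, 0], [0, -1, 1]].
C² = P·diag(1, 4, 16)·P⁻¹ = [[7, 3, 0], [-6, -2, 0], [-6, -18, 16]].
The requested entry is 7.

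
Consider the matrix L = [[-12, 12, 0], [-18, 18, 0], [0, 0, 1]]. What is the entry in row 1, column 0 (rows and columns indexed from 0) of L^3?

-648

Characteristic polynomial: λ^3 - 7λ^2 + 6λ = λ(λ - 6)(λ - 1), so the eigenvalues are 0, 1, 6.
λ=0: eigenvector (1, 1, 0).
λ=6: eigenvector (2, 3, 0).
λ=1: eigenvector (0, 0, 1).
P = [[1, 2, 0], [1, 3, 0], [0, 0, 1]], D = diag(0, 6, 1), P⁻¹ = [[3, -2, 0], [-1, 1, 0], [0, 0, 1]].
L³ = P·diag(0, 216, 1)·P⁻¹ = [[-432, 432, 0], [-648, 648, 0], [0, 0, 1]].
The requested entry is -648.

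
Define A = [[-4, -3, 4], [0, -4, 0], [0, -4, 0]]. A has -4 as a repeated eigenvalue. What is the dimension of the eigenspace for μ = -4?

A + 4I = [[0, -3, 4], [0, 0, 0], [0, -4, 4]].
This matrix has rank 2, so its null space has dimension 3 − 2 = 1.

1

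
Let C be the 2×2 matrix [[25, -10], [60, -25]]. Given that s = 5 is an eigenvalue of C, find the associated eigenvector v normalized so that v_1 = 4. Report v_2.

C − 5I = [[20, -10], [60, -30]].
Solving (C − 5I)v = 0 gives the eigenspace spanned by (4, 8).
With v_1 = 4, v = (4, 8), so v_2 = 8.

8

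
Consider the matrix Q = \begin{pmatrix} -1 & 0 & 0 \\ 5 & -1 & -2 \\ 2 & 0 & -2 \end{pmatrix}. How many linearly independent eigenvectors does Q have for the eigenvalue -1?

Q + 1I = [[0, 0, 0], [5, 0, -2], [2, 0, -1]].
This matrix has rank 2, so its null space has dimension 3 − 2 = 1.

1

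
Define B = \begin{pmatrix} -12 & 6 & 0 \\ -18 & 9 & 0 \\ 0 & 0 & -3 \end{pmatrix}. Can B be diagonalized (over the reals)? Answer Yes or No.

Characteristic polynomial: p(μ) = μ^3 + 6μ^2 + 9μ = μ(μ + 3)^2.
μ = -3 has algebraic multiplicity 2; rank(B + 3I) = 1, so geometric multiplicity = 2.
Every eigenvalue has geometric = algebraic multiplicity, so B is diagonalizable.

Yes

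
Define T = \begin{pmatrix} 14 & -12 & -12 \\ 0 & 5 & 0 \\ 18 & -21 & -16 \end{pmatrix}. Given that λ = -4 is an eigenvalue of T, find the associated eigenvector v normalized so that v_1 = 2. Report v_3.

T + 4I = [[18, -12, -12], [0, 9, 0], [18, -21, -12]].
Solving (T + 4I)v = 0 gives the eigenspace spanned by (2, 0, 3).
With v_1 = 2, v = (2, 0, 3), so v_3 = 3.

3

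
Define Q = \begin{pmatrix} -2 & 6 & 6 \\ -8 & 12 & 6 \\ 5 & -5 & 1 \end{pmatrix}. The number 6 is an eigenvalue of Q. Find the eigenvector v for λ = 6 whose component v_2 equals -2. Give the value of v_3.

2

Q − 6I = [[-8, 6, 6], [-8, 6, 6], [5, -5, -5]].
Solving (Q − 6I)v = 0 gives the eigenspace spanned by (0, -2, 2).
With v_2 = -2, v = (0, -2, 2), so v_3 = 2.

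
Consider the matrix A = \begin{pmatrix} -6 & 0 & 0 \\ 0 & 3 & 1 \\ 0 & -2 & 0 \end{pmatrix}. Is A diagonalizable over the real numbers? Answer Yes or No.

Characteristic polynomial: p(μ) = μ^3 + 3μ^2 - 16μ + 12 = (μ - 2)(μ - 1)(μ + 6).
All 3 eigenvalues are distinct, so A is diagonalizable.

Yes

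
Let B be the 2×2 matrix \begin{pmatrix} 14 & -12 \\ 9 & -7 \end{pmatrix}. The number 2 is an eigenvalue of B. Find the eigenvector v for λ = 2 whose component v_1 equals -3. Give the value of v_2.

-3

B − 2I = [[12, -12], [9, -9]].
Solving (B − 2I)v = 0 gives the eigenspace spanned by (-3, -3).
With v_1 = -3, v = (-3, -3), so v_2 = -3.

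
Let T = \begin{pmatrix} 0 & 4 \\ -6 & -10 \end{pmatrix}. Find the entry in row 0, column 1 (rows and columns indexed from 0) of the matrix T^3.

304

Characteristic polynomial: λ^2 + 10λ + 24 = (λ + 4)(λ + 6), so the eigenvalues are -6, -4.
λ=-6: eigenvector (-2, 3).
λ=-4: eigenvector (1, -1).
P = [[-2, 1], [3, -1]], D = diag(-6, -4), P⁻¹ = [[1, 1], [3, 2]].
T³ = P·diag(-216, -64)·P⁻¹ = [[240, 304], [-456, -520]].
The requested entry is 304.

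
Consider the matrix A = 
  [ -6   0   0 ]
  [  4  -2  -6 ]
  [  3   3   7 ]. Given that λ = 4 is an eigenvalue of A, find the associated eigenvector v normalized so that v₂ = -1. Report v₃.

1

A − 4I = [[-10, 0, 0], [4, -6, -6], [3, 3, 3]].
Solving (A − 4I)v = 0 gives the eigenspace spanned by (0, -1, 1).
With v₂ = -1, v = (0, -1, 1), so v₃ = 1.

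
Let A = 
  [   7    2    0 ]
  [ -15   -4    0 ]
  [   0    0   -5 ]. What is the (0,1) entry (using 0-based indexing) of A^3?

Characteristic polynomial: s^3 + 2s^2 - 13s + 10 = (s - 2)(s - 1)(s + 5), so the eigenvalues are -5, 1, 2.
s=2: eigenvector (2, -5, 0).
s=1: eigenvector (1, -3, 0).
s=-5: eigenvector (0, 0, 1).
P = [[2, 1, 0], [-5, -3, 0], [0, 0, 1]], D = diag(2, 1, -5), P⁻¹ = [[3, 1, 0], [-5, -2, 0], [0, 0, 1]].
A³ = P·diag(8, 1, -125)·P⁻¹ = [[43, 14, 0], [-105, -34, 0], [0, 0, -125]].
The requested entry is 14.

14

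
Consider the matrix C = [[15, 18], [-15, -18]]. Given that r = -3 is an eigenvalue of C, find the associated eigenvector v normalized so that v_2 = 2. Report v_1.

C + 3I = [[18, 18], [-15, -15]].
Solving (C + 3I)v = 0 gives the eigenspace spanned by (-2, 2).
With v_2 = 2, v = (-2, 2), so v_1 = -2.

-2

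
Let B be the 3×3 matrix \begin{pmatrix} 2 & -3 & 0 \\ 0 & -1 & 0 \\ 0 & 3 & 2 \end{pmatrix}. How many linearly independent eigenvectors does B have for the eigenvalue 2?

2

B − 2I = [[0, -3, 0], [0, -3, 0], [0, 3, 0]].
This matrix has rank 1, so its null space has dimension 3 − 1 = 2.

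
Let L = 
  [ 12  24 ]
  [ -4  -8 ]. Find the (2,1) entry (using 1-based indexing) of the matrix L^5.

-1024

Characteristic polynomial: μ^2 - 4μ = μ(μ - 4), so the eigenvalues are 0, 4.
μ=0: eigenvector (-2, 1).
μ=4: eigenvector (3, -1).
P = [[-2, 3], [1, -1]], D = diag(0, 4), P⁻¹ = [[1, 3], [1, 2]].
L⁵ = P·diag(0, 1024)·P⁻¹ = [[3072, 6144], [-1024, -2048]].
The requested entry is -1024.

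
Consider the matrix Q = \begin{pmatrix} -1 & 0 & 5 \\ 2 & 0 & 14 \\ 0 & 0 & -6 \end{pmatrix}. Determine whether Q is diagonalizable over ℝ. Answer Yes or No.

Yes

Characteristic polynomial: p(μ) = μ^3 + 7μ^2 + 6μ = μ(μ + 1)(μ + 6).
All 3 eigenvalues are distinct, so Q is diagonalizable.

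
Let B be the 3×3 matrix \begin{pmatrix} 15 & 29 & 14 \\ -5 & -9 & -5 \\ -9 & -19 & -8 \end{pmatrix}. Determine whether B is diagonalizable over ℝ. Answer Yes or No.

No

Characteristic polynomial: p(s) = s^3 + 2s^2 - 7s + 4 = (s - 1)^2(s + 4).
s = 1 has algebraic multiplicity 2; rank(B − 1I) = 2, so geometric multiplicity = 1.
Geometric multiplicity < algebraic multiplicity, so B is not diagonalizable.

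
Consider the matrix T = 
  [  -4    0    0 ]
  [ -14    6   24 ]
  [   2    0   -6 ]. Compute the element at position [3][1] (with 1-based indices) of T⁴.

Characteristic polynomial: μ^3 + 4μ^2 - 36μ - 144 = (μ - 6)(μ + 4)(μ + 6), so the eigenvalues are -6, -4, 6.
μ=-6: eigenvector (0, -2, 1).
μ=6: eigenvector (0, 1, 0).
μ=-4: eigenvector (1, -1, 1).
P = [[0, 0, 1], [-2, 1, -1], [1, 0, 1]], D = diag(-6, 6, -4), P⁻¹ = [[-1, 0, 1], [-1, 1, 2], [1, 0, 0]].
T⁴ = P·diag(1296, 1296, 256)·P⁻¹ = [[256, 0, 0], [1040, 1296, 0], [-1040, 0, 1296]].
The requested entry is -1040.

-1040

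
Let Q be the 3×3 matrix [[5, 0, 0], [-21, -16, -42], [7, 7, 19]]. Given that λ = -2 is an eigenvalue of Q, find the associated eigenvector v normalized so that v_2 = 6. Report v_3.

Q + 2I = [[7, 0, 0], [-21, -14, -42], [7, 7, 21]].
Solving (Q + 2I)v = 0 gives the eigenspace spanned by (0, 6, -2).
With v_2 = 6, v = (0, 6, -2), so v_3 = -2.

-2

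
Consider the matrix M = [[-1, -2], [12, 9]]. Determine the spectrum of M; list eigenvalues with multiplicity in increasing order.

Characteristic polynomial: p(t) = t^2 - 8t + 15 = (t - 5)(t - 3).
Roots (with multiplicity): 3, 5.

3, 5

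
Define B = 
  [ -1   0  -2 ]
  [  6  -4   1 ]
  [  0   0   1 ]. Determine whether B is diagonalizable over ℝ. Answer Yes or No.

Yes

Characteristic polynomial: p(t) = t^3 + 4t^2 - t - 4 = (t - 1)(t + 1)(t + 4).
All 3 eigenvalues are distinct, so B is diagonalizable.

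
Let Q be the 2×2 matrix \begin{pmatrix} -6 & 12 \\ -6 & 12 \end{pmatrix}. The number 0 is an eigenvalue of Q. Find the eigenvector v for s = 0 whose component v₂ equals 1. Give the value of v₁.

2

Q = [[-6, 12], [-6, 12]].
Solving (Q)v = 0 gives the eigenspace spanned by (2, 1).
With v₂ = 1, v = (2, 1), so v₁ = 2.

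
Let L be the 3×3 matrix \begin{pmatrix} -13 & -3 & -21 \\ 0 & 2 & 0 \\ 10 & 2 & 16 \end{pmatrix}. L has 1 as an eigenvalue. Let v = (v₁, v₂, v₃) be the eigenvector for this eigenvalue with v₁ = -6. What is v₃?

4

L − 1I = [[-14, -3, -21], [0, 1, 0], [10, 2, 15]].
Solving (L − 1I)v = 0 gives the eigenspace spanned by (-6, 0, 4).
With v₁ = -6, v = (-6, 0, 4), so v₃ = 4.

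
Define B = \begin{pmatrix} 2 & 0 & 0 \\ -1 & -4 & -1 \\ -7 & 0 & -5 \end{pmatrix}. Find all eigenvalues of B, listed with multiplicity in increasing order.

-5, -4, 2

Characteristic polynomial: p(r) = r^3 + 7r^2 + 2r - 40 = (r - 2)(r + 4)(r + 5).
Roots (with multiplicity): -5, -4, 2.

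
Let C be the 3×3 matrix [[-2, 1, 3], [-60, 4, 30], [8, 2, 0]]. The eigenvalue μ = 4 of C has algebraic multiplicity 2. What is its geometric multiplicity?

C − 4I = [[-6, 1, 3], [-60, 0, 30], [8, 2, -4]].
This matrix has rank 2, so its null space has dimension 3 − 2 = 1.

1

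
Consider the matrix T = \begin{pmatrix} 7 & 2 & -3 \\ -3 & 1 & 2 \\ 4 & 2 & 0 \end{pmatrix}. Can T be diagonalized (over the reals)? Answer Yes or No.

Characteristic polynomial: p(μ) = μ^3 - 8μ^2 + 21μ - 18 = (μ - 3)^2(μ - 2).
μ = 3 has algebraic multiplicity 2; rank(T − 3I) = 2, so geometric multiplicity = 1.
Geometric multiplicity < algebraic multiplicity, so T is not diagonalizable.

No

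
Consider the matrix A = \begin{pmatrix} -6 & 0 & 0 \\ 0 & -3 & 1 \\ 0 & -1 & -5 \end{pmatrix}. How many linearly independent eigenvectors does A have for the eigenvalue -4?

1

A + 4I = [[-2, 0, 0], [0, 1, 1], [0, -1, -1]].
This matrix has rank 2, so its null space has dimension 3 − 2 = 1.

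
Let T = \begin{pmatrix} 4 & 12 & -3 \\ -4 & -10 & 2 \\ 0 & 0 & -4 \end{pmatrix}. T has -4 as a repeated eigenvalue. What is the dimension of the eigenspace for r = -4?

T + 4I = [[8, 12, -3], [-4, -6, 2], [0, 0, 0]].
This matrix has rank 2, so its null space has dimension 3 − 2 = 1.

1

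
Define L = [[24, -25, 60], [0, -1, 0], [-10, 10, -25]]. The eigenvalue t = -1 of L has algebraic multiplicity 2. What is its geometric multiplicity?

L + 1I = [[25, -25, 60], [0, 0, 0], [-10, 10, -24]].
This matrix has rank 1, so its null space has dimension 3 − 1 = 2.

2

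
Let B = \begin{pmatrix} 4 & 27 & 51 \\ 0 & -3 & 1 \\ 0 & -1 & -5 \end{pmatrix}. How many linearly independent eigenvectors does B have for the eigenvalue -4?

1

B + 4I = [[8, 27, 51], [0, 1, 1], [0, -1, -1]].
This matrix has rank 2, so its null space has dimension 3 − 2 = 1.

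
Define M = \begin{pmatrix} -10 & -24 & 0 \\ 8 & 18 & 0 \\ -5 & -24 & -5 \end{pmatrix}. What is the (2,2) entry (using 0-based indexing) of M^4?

Characteristic polynomial: r^3 - 3r^2 - 28r + 60 = (r - 6)(r - 2)(r + 5), so the eigenvalues are -5, 2, 6.
r=6: eigenvector (-3, 2, -3).
r=-5: eigenvector (0, 0, 1).
r=2: eigenvector (-2, 1, -2).
P = [[-3, 0, -2], [2, 0, 1], [-3, 1, -2]], D = diag(6, -5, 2), P⁻¹ = [[1, 2, 0], [-1, 0, 1], [-2, -3, 0]].
M⁴ = P·diag(1296, 625, 16)·P⁻¹ = [[-3824, -7680, 0], [2560, 5136, 0], [-4449, -7680, 625]].
The requested entry is 625.

625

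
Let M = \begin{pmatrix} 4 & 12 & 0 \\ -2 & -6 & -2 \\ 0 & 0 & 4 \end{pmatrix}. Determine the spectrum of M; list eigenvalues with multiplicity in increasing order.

Characteristic polynomial: p(λ) = λ^3 - 2λ^2 - 8λ = λ(λ - 4)(λ + 2).
Roots (with multiplicity): -2, 0, 4.

-2, 0, 4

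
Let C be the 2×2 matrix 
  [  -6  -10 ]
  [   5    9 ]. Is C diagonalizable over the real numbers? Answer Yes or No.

Yes

Characteristic polynomial: p(μ) = μ^2 - 3μ - 4 = (μ - 4)(μ + 1).
All 2 eigenvalues are distinct, so C is diagonalizable.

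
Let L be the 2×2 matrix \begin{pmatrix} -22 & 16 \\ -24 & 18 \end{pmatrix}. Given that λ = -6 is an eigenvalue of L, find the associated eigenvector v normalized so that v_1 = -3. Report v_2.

-3

L + 6I = [[-16, 16], [-24, 24]].
Solving (L + 6I)v = 0 gives the eigenspace spanned by (-3, -3).
With v_1 = -3, v = (-3, -3), so v_2 = -3.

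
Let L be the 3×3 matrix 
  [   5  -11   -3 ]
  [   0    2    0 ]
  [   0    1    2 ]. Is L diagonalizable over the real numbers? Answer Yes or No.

Characteristic polynomial: p(λ) = λ^3 - 9λ^2 + 24λ - 20 = (λ - 5)(λ - 2)^2.
λ = 2 has algebraic multiplicity 2; rank(L − 2I) = 2, so geometric multiplicity = 1.
Geometric multiplicity < algebraic multiplicity, so L is not diagonalizable.

No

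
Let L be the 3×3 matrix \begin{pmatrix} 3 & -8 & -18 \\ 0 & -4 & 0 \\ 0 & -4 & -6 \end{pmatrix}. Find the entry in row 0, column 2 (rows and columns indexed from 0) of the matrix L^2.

54

Characteristic polynomial: μ^3 + 7μ^2 - 6μ - 72 = (μ - 3)(μ + 4)(μ + 6), so the eigenvalues are -6, -4, 3.
μ=3: eigenvector (1, 0, 0).
μ=-4: eigenvector (-4, 1, -2).
μ=-6: eigenvector (2, 0, 1).
P = [[1, -4, 2], [0, 1, 0], [0, -2, 1]], D = diag(3, -4, -6), P⁻¹ = [[1, 0, -2], [0, 1, 0], [0, 2, 1]].
L² = P·diag(9, 16, 36)·P⁻¹ = [[9, 80, 54], [0, 16, 0], [0, 40, 36]].
The requested entry is 54.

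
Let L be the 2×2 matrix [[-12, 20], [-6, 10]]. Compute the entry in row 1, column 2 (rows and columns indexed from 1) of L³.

80

Characteristic polynomial: s^2 + 2s = s(s + 2), so the eigenvalues are -2, 0.
s=-2: eigenvector (2, 1).
s=0: eigenvector (-5, -3).
P = [[2, -5], [1, -3]], D = diag(-2, 0), P⁻¹ = [[3, -5], [1, -2]].
L³ = P·diag(-8, 0)·P⁻¹ = [[-48, 80], [-24, 40]].
The requested entry is 80.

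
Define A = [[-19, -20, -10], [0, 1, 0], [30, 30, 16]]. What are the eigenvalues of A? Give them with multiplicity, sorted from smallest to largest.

Characteristic polynomial: p(s) = s^3 + 2s^2 - 7s + 4 = (s - 1)^2(s + 4).
Roots (with multiplicity): -4, 1, 1.

-4, 1, 1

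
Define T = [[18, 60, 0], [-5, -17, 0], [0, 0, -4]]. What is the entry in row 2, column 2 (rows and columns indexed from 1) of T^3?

Characteristic polynomial: r^3 + 3r^2 - 10r - 24 = (r - 3)(r + 2)(r + 4), so the eigenvalues are -4, -2, 3.
r=-2: eigenvector (3, -1, 0).
r=3: eigenvector (4, -1, 0).
r=-4: eigenvector (0, 0, 1).
P = [[3, 4, 0], [-1, -1, 0], [0, 0, 1]], D = diag(-2, 3, -4), P⁻¹ = [[-1, -4, 0], [1, 3, 0], [0, 0, 1]].
T³ = P·diag(-8, 27, -64)·P⁻¹ = [[132, 420, 0], [-35, -113, 0], [0, 0, -64]].
The requested entry is -113.

-113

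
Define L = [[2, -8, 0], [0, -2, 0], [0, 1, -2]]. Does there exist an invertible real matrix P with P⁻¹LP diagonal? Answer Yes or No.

No

Characteristic polynomial: p(μ) = μ^3 + 2μ^2 - 4μ - 8 = (μ - 2)(μ + 2)^2.
μ = -2 has algebraic multiplicity 2; rank(L + 2I) = 2, so geometric multiplicity = 1.
Geometric multiplicity < algebraic multiplicity, so L is not diagonalizable.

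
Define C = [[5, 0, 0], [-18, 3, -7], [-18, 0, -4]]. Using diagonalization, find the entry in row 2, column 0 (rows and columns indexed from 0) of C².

Characteristic polynomial: s^3 - 4s^2 - 17s + 60 = (s - 5)(s - 3)(s + 4), so the eigenvalues are -4, 3, 5.
s=3: eigenvector (0, 1, 0).
s=5: eigenvector (1, -2, -2).
s=-4: eigenvector (0, 1, 1).
P = [[0, 1, 0], [1, -2, 1], [0, -2, 1]], D = diag(3, 5, -4), P⁻¹ = [[0, 1, -1], [1, 0, 0], [2, 0, 1]].
C² = P·diag(9, 25, 16)·P⁻¹ = [[25, 0, 0], [-18, 9, 7], [-18, 0, 16]].
The requested entry is -18.

-18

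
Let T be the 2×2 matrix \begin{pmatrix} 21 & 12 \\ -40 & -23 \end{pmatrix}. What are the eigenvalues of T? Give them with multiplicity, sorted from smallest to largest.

-3, 1

Characteristic polynomial: p(s) = s^2 + 2s - 3 = (s - 1)(s + 3).
Roots (with multiplicity): -3, 1.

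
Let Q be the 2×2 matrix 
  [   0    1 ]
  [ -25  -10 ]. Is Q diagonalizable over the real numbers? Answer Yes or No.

No

Characteristic polynomial: p(r) = r^2 + 10r + 25 = (r + 5)^2.
r = -5 has algebraic multiplicity 2; rank(Q + 5I) = 1, so geometric multiplicity = 1.
Geometric multiplicity < algebraic multiplicity, so Q is not diagonalizable.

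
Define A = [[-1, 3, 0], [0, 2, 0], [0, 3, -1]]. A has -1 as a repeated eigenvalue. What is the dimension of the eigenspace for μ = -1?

A + 1I = [[0, 3, 0], [0, 3, 0], [0, 3, 0]].
This matrix has rank 1, so its null space has dimension 3 − 1 = 2.

2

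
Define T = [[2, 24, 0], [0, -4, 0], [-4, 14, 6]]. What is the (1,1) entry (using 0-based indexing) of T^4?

256

Characteristic polynomial: λ^3 - 4λ^2 - 20λ + 48 = (λ - 6)(λ - 2)(λ + 4), so the eigenvalues are -4, 2, 6.
λ=2: eigenvector (1, 0, 1).
λ=-4: eigenvector (-4, 1, -3).
λ=6: eigenvector (0, 0, 1).
P = [[1, -4, 0], [0, 1, 0], [1, -3, 1]], D = diag(2, -4, 6), P⁻¹ = [[1, 4, 0], [0, 1, 0], [-1, -1, 1]].
T⁴ = P·diag(16, 256, 1296)·P⁻¹ = [[16, -960, 0], [0, 256, 0], [-1280, -2000, 1296]].
The requested entry is 256.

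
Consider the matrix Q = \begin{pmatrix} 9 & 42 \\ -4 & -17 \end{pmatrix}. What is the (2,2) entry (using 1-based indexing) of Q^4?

3889

Characteristic polynomial: λ^2 + 8λ + 15 = (λ + 3)(λ + 5), so the eigenvalues are -5, -3.
λ=-3: eigenvector (7, -2).
λ=-5: eigenvector (-3, 1).
P = [[7, -3], [-2, 1]], D = diag(-3, -5), P⁻¹ = [[1, 3], [2, 7]].
Q⁴ = P·diag(81, 625)·P⁻¹ = [[-3183, -11424], [1088, 3889]].
The requested entry is 3889.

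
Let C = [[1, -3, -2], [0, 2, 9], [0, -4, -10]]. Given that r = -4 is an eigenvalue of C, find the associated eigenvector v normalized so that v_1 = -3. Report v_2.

-9

C + 4I = [[5, -3, -2], [0, 6, 9], [0, -4, -6]].
Solving (C + 4I)v = 0 gives the eigenspace spanned by (-3, -9, 6).
With v_1 = -3, v = (-3, -9, 6), so v_2 = -9.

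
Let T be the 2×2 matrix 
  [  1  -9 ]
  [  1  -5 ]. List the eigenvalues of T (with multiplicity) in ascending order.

-2, -2

Characteristic polynomial: p(μ) = μ^2 + 4μ + 4 = (μ + 2)^2.
Roots (with multiplicity): -2, -2.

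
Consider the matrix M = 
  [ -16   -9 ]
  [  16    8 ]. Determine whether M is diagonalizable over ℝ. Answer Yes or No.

Characteristic polynomial: p(s) = s^2 + 8s + 16 = (s + 4)^2.
s = -4 has algebraic multiplicity 2; rank(M + 4I) = 1, so geometric multiplicity = 1.
Geometric multiplicity < algebraic multiplicity, so M is not diagonalizable.

No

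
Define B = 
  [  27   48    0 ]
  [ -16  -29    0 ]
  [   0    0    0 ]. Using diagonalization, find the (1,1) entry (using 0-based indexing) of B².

Characteristic polynomial: r^3 + 2r^2 - 15r = r(r - 3)(r + 5), so the eigenvalues are -5, 0, 3.
r=0: eigenvector (0, 0, 1).
r=3: eigenvector (-2, 1, 0).
r=-5: eigenvector (-3, 2, 0).
P = [[0, -2, -3], [0, 1, 2], [1, 0, 0]], D = diag(0, 3, -5), P⁻¹ = [[0, 0, 1], [-2, -3, 0], [1, 2, 0]].
B² = P·diag(0, 9, 25)·P⁻¹ = [[-39, -96, 0], [32, 73, 0], [0, 0, 0]].
The requested entry is 73.

73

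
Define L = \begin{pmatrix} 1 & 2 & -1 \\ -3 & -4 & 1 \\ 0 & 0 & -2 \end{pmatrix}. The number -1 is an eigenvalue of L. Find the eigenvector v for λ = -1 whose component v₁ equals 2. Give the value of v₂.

-2

L + 1I = [[2, 2, -1], [-3, -3, 1], [0, 0, -1]].
Solving (L + 1I)v = 0 gives the eigenspace spanned by (2, -2, 0).
With v₁ = 2, v = (2, -2, 0), so v₂ = -2.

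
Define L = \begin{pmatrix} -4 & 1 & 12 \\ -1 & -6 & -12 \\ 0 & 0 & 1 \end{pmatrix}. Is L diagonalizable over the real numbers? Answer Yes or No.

No

Characteristic polynomial: p(λ) = λ^3 + 9λ^2 + 15λ - 25 = (λ - 1)(λ + 5)^2.
λ = -5 has algebraic multiplicity 2; rank(L + 5I) = 2, so geometric multiplicity = 1.
Geometric multiplicity < algebraic multiplicity, so L is not diagonalizable.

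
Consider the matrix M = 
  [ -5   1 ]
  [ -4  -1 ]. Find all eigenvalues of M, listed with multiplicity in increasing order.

-3, -3

Characteristic polynomial: p(r) = r^2 + 6r + 9 = (r + 3)^2.
Roots (with multiplicity): -3, -3.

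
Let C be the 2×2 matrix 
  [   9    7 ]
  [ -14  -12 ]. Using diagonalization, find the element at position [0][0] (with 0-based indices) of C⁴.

Characteristic polynomial: t^2 + 3t - 10 = (t - 2)(t + 5), so the eigenvalues are -5, 2.
t=-5: eigenvector (1, -2).
t=2: eigenvector (1, -1).
P = [[1, 1], [-2, -1]], D = diag(-5, 2), P⁻¹ = [[-1, -1], [2, 1]].
C⁴ = P·diag(625, 16)·P⁻¹ = [[-593, -609], [1218, 1234]].
The requested entry is -593.

-593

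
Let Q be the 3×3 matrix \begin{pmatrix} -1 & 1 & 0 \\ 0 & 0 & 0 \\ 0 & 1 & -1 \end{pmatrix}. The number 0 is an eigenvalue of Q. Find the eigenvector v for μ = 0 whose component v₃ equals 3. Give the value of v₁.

3

Q = [[-1, 1, 0], [0, 0, 0], [0, 1, -1]].
Solving (Q)v = 0 gives the eigenspace spanned by (3, 3, 3).
With v₃ = 3, v = (3, 3, 3), so v₁ = 3.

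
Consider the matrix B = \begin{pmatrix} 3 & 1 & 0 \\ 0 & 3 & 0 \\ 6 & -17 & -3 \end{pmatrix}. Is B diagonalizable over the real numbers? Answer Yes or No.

No

Characteristic polynomial: p(μ) = μ^3 - 3μ^2 - 9μ + 27 = (μ - 3)^2(μ + 3).
μ = 3 has algebraic multiplicity 2; rank(B − 3I) = 2, so geometric multiplicity = 1.
Geometric multiplicity < algebraic multiplicity, so B is not diagonalizable.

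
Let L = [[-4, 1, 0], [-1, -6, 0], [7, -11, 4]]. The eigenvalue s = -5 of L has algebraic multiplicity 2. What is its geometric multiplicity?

L + 5I = [[1, 1, 0], [-1, -1, 0], [7, -11, 9]].
This matrix has rank 2, so its null space has dimension 3 − 2 = 1.

1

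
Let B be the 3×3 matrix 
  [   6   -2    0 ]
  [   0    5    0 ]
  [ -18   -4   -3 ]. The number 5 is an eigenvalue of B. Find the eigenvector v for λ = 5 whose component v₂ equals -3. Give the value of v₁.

-6

B − 5I = [[1, -2, 0], [0, 0, 0], [-18, -4, -8]].
Solving (B − 5I)v = 0 gives the eigenspace spanned by (-6, -3, 15).
With v₂ = -3, v = (-6, -3, 15), so v₁ = -6.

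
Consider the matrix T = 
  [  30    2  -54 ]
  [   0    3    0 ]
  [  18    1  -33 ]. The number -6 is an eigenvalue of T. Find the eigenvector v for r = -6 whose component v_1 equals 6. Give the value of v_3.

4

T + 6I = [[36, 2, -54], [0, 9, 0], [18, 1, -27]].
Solving (T + 6I)v = 0 gives the eigenspace spanned by (6, 0, 4).
With v_1 = 6, v = (6, 0, 4), so v_3 = 4.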